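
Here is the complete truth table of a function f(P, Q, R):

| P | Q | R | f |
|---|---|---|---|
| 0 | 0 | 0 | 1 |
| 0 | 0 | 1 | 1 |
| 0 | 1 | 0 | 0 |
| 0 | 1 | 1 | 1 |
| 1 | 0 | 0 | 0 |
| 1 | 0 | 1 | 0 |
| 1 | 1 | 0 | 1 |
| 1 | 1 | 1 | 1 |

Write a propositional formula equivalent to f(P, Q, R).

There are just 3 zero rows: (0,1,0), (1,0,0), (1,0,1). Their minterms are ¬P·Q·¬R, P·¬Q·¬R, P·¬Q·R; the OR of those covers precisely the 0-outputs, and negating it yields f.

f(P, Q, R) = NOT ((((NOT P AND Q) AND NOT R) OR ((P AND NOT Q) AND NOT R)) OR ((P AND NOT Q) AND R))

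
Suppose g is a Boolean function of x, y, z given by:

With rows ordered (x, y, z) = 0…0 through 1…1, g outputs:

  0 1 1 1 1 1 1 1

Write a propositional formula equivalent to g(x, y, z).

g(x, y, z) = (x ∨ y) ∨ z

The output is 1 whenever at least one input is 1 — the OR of all inputs.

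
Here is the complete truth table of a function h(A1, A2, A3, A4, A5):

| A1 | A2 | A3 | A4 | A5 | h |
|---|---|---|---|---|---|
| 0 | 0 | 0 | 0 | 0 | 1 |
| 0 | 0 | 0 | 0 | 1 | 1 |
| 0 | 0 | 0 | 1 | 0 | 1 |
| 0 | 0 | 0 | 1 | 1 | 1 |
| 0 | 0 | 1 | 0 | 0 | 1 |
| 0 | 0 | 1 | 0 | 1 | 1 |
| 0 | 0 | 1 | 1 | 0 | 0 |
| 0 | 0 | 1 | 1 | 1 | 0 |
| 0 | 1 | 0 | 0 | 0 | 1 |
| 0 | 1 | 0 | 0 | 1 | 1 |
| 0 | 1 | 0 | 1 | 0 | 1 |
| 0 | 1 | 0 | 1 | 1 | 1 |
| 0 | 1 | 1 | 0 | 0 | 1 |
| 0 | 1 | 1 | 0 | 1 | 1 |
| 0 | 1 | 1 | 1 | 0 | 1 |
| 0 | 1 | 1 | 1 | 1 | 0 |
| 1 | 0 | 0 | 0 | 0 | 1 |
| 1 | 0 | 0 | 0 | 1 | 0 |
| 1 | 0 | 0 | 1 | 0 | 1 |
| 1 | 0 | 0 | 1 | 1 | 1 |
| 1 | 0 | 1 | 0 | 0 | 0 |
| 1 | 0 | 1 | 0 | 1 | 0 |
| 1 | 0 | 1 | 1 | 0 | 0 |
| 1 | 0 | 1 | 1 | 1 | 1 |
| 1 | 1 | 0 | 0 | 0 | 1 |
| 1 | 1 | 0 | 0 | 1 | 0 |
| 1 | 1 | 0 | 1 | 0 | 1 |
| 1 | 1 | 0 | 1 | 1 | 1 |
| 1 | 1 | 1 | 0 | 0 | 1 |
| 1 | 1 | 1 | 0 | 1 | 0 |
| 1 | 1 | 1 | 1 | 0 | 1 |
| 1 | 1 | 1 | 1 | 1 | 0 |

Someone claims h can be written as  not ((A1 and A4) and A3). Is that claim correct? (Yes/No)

No

Evaluate not ((A1 and A4) and A3) on each row and compare to h:
  A1=0, A2=0, A3=0, A4=0, A5=0: formula gives 1, h = 1 ✓
  A1=0, A2=0, A3=0, A4=0, A5=1: formula gives 1, h = 1 ✓
  A1=0, A2=0, A3=0, A4=1, A5=0: formula gives 1, h = 1 ✓
  A1=0, A2=0, A3=0, A4=1, A5=1: formula gives 1, h = 1 ✓
  …
  A1=0, A2=0, A3=1, A4=1, A5=0: formula gives 1, but h = 0 ✗
Row (0,0,1,1,0) is a counterexample, so the formula is not equivalent to h.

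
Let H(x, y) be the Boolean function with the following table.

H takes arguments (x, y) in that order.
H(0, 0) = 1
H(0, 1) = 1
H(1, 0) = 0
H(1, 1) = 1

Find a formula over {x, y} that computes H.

H(x, y) = x → y

This is x → y (false only at 1,0).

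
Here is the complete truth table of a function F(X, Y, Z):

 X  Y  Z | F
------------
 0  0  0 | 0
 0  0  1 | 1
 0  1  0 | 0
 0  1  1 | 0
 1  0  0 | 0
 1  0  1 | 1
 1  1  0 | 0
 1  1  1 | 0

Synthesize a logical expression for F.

F=1 on 2 inputs: (0,0,1), (1,0,1). Reading each as a conjunction of literals (¬X·¬Y·Z, X·¬Y·Z) and taking the OR gives the canonical DNF.

F(X, Y, Z) = ((not X and not Y) and Z) or ((X and not Y) and Z)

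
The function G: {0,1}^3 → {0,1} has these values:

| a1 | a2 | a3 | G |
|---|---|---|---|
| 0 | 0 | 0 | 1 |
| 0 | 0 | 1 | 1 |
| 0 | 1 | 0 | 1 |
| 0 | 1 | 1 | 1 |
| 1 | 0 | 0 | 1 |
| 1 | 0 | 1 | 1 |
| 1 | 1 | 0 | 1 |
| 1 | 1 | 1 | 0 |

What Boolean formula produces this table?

G(a1, a2, a3) = ((a1 · a2) · a3)'

The output is 0 only when every input is 1 — NAND of all inputs.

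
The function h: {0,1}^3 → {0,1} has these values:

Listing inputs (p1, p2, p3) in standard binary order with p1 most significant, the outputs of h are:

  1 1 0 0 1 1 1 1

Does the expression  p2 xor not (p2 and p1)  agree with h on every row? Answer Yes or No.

Yes

Check the formula against h row by row:
  p1=0, p2=0, p3=0: formula gives 1, h = 1 ✓
  p1=0, p2=0, p3=1: formula gives 1, h = 1 ✓
  p1=0, p2=1, p3=0: formula gives 0, h = 0 ✓
  p1=0, p2=1, p3=1: formula gives 0, h = 0 ✓
  p1=1, p2=0, p3=0: formula gives 1, h = 1 ✓
  … (the remaining 3 rows also agree.)
All 8 rows match — the expression computes h exactly.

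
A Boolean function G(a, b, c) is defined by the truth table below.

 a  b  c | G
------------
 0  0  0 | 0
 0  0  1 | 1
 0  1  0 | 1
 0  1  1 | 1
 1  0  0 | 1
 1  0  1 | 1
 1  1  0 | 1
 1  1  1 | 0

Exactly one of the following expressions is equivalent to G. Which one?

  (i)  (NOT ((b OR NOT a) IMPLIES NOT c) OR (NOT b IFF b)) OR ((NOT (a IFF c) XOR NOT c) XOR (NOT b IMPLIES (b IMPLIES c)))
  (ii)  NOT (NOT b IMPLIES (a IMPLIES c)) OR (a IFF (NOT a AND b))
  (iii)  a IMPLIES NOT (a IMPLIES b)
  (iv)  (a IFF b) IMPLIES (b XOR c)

iv

(i) disagrees with G on (0,1,0) (formula → 0, table → 1); rule it out.
(ii) disagrees with G on (0,0,0) (formula → 1, table → 0); rule it out.
(iii) disagrees with G on (0,0,0) (formula → 1, table → 0); rule it out.
That leaves (iv). Evaluating it on every row reproduces the table of G exactly.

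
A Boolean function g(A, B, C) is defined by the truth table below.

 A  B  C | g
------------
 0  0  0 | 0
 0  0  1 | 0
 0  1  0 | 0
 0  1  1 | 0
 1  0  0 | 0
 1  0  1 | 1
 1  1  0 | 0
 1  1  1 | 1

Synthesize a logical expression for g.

Collect the rows where g=1 — (1,0,1), (1,1,1) — and write one minterm per row: A·¬B·C, A·B·C. Their union (logical OR) reproduces the table exactly.

g(A, B, C) = ((A · B') · C) + ((A · B) · C)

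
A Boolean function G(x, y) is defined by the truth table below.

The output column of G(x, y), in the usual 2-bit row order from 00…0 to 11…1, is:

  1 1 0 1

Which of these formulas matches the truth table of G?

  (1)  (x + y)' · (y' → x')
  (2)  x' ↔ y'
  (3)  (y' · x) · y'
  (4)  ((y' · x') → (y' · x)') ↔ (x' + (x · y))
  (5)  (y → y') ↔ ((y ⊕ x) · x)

4

(1) disagrees with G on (0,1) (formula → 0, table → 1); rule it out.
(2) disagrees with G on (0,1) (formula → 0, table → 1); rule it out.
(3) disagrees with G on (0,0) (formula → 0, table → 1); rule it out.
(5) disagrees with G on (0,0) (formula → 0, table → 1); rule it out.
(4) is the remaining candidate, and it agrees with G on all 4 inputs.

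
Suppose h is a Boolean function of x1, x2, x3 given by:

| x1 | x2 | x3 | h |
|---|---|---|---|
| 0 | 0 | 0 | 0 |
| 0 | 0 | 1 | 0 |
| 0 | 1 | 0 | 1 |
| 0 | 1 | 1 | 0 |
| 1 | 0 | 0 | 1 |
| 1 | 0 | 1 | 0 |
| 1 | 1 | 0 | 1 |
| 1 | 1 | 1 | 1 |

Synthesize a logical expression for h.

Collect the rows where h=1 — (0,1,0), (1,0,0), (1,1,0), (1,1,1) — and write one minterm per row: ¬x1·x2·¬x3, x1·¬x2·¬x3, x1·x2·¬x3, x1·x2·x3. Their union (logical OR) reproduces the table exactly.

h(x1, x2, x3) = ((((¬x1 ∧ x2) ∧ ¬x3) ∨ ((x1 ∧ ¬x2) ∧ ¬x3)) ∨ ((x1 ∧ x2) ∧ ¬x3)) ∨ ((x1 ∧ x2) ∧ x3)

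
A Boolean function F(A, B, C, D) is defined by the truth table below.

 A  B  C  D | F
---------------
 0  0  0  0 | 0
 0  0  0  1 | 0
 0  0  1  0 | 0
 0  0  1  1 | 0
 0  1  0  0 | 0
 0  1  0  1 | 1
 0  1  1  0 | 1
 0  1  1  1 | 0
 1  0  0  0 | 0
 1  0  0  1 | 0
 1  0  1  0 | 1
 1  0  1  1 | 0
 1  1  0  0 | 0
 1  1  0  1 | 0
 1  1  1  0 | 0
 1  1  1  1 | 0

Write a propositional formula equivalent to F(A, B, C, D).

Collect the rows where F=1 — (0,1,0,1), (0,1,1,0), (1,0,1,0) — and write one minterm per row: ¬A·B·¬C·D, ¬A·B·C·¬D, A·¬B·C·¬D. Their union (logical OR) reproduces the table exactly.

F(A, B, C, D) = ((((A' · B) · C') · D) + (((A' · B) · C) · D')) + (((A · B') · C) · D')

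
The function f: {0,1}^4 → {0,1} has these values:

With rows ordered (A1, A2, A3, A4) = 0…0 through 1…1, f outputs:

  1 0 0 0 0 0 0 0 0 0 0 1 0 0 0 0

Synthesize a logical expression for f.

f(A1, A2, A3, A4) = (((~A1 & ~A2) & ~A3) & ~A4) | (((A1 & ~A2) & A3) & A4)

Collect the rows where f=1 — (0,0,0,0), (1,0,1,1) — and write one minterm per row: ¬A1·¬A2·¬A3·¬A4, A1·¬A2·A3·A4. Their union (logical OR) reproduces the table exactly.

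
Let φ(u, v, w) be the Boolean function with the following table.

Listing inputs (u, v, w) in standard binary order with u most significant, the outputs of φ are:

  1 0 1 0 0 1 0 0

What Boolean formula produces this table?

φ(u, v, w) = (((¬u ∧ ¬v) ∧ ¬w) ∨ ((¬u ∧ v) ∧ ¬w)) ∨ ((u ∧ ¬v) ∧ w)

The 1-rows are (0,0,0), (0,1,0), (1,0,1). Each contributes one minterm — ¬u·¬v·¬w; ¬u·v·¬w; u·¬v·w — and their disjunction is a sum-of-products form of φ.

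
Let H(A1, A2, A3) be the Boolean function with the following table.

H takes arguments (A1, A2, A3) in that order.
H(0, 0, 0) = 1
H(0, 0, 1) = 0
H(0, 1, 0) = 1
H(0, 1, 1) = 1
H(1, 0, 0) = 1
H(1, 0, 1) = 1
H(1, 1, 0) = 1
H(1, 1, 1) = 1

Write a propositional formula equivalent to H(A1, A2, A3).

Only row (0,0,1) gives 0. So H is 1 everywhere except there — the complement of the minterm ¬A1·¬A2·A3.

H(A1, A2, A3) = ¬((¬A1 ∧ ¬A2) ∧ A3)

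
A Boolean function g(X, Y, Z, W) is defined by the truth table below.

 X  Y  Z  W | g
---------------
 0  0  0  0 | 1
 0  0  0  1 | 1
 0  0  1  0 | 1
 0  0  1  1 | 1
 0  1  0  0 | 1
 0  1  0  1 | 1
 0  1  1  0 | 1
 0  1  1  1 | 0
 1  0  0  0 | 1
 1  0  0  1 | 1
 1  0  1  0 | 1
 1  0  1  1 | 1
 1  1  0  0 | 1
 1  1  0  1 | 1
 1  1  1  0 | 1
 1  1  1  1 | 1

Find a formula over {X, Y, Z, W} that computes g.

g is 0 on exactly one input, (0,1,1,1), whose minterm is ¬X·Y·Z·W. So g is the negation of that single conjunction.

g(X, Y, Z, W) = ~(((~X & Y) & Z) & W)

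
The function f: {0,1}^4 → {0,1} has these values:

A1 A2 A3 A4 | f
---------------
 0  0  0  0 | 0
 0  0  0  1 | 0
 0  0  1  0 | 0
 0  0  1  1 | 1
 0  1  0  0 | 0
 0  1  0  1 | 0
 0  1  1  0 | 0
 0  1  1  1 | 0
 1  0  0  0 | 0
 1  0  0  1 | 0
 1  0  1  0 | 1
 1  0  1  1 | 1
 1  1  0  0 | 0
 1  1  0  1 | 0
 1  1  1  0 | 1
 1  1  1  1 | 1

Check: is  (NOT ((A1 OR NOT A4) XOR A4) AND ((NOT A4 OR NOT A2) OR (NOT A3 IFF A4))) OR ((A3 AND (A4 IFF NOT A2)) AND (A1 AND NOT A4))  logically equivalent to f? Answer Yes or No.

Test each input against both f and the formula:
  A1=0, A2=0, A3=0, A4=0: formula gives 0, f = 0 ✓
  A1=0, A2=0, A3=0, A4=1: formula gives 0, f = 0 ✓
  A1=0, A2=0, A3=1, A4=0: formula gives 0, f = 0 ✓
  A1=0, A2=0, A3=1, A4=1: formula gives 0, but f = 1 ✗
A single disagreement suffices: at (0,0,1,1) they differ, so the formula does not compute f.

No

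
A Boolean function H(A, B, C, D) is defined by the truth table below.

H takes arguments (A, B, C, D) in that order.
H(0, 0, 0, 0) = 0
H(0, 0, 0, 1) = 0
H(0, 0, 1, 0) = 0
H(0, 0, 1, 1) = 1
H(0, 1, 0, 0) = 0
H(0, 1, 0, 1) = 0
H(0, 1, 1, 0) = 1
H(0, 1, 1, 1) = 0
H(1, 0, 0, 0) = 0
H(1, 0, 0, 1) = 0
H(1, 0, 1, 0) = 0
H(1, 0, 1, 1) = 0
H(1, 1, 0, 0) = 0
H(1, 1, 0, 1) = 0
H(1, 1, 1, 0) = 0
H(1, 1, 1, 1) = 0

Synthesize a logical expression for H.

H(A, B, C, D) = (((not A and not B) and C) and D) or (((not A and B) and C) and not D)

H=1 on 2 inputs: (0,0,1,1), (0,1,1,0). Reading each as a conjunction of literals (¬A·¬B·C·D, ¬A·B·C·¬D) and taking the OR gives the canonical DNF.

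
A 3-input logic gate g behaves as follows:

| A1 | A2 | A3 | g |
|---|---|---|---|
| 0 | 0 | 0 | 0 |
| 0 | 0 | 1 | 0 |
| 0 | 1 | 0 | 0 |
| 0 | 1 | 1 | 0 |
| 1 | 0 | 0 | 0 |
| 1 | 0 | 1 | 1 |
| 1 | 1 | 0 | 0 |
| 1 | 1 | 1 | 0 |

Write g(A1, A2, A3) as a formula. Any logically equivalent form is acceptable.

g(A1, A2, A3) = (A1 & ~A2) & A3

g is 1 on exactly one input, (1,0,1), whose minterm is A1·¬A2·A3. So g is just that conjunction.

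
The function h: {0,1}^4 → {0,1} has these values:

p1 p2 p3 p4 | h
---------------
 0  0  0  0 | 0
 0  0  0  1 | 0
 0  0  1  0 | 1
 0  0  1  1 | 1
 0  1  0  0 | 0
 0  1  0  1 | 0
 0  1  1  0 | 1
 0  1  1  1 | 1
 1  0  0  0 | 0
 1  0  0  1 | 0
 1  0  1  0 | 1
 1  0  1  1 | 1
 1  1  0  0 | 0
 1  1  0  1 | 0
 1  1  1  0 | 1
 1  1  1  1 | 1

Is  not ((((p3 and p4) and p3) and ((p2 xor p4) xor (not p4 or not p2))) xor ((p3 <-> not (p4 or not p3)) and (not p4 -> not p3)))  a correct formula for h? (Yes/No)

Test each input against both h and the formula:
  p1=0, p2=0, p3=0, p4=0: formula gives 0, h = 0 ✓
  p1=0, p2=0, p3=0, p4=1: formula gives 0, h = 0 ✓
  p1=0, p2=0, p3=1, p4=0: formula gives 1, h = 1 ✓
  p1=0, p2=0, p3=1, p4=1: formula gives 1, h = 1 ✓
  … (the remaining 12 rows also agree.)
All 16 rows match — the expression computes h exactly.

Yes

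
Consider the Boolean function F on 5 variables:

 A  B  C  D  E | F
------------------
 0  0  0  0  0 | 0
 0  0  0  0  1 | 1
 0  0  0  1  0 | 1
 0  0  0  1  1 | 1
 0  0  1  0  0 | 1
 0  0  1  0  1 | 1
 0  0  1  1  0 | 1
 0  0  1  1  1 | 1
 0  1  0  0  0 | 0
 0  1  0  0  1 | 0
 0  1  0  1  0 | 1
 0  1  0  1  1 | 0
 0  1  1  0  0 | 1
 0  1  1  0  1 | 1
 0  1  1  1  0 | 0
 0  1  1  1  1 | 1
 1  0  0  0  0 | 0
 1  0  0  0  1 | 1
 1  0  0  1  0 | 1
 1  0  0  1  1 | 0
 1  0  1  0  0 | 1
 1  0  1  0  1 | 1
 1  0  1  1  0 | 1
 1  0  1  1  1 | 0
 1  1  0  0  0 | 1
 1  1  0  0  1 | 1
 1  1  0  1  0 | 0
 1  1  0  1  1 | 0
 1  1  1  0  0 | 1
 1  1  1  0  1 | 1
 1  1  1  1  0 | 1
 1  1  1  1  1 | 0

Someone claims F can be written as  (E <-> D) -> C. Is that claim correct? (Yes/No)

No

Evaluate (E <-> D) -> C on each row and compare to F:
  A=0, B=0, C=0, D=0, E=0: formula gives 0, F = 0 ✓
  A=0, B=0, C=0, D=0, E=1: formula gives 1, F = 1 ✓
  A=0, B=0, C=0, D=1, E=0: formula gives 1, F = 1 ✓
  A=0, B=0, C=0, D=1, E=1: formula gives 0, but F = 1 ✗
Row (0,0,0,1,1) is a counterexample, so the formula is not equivalent to F.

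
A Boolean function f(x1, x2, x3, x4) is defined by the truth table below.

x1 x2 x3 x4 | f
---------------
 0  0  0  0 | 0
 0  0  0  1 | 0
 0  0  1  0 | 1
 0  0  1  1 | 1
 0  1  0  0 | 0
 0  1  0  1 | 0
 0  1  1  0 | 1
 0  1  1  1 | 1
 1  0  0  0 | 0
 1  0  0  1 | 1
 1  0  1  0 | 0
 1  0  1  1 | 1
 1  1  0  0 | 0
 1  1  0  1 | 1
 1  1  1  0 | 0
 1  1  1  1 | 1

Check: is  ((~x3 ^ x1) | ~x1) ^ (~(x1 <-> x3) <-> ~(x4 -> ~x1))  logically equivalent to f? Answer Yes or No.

Test each input against both f and the formula:
  x1=0, x2=0, x3=0, x4=0: formula gives 0, f = 0 ✓
  x1=0, x2=0, x3=0, x4=1: formula gives 0, f = 0 ✓
  x1=0, x2=0, x3=1, x4=0: formula gives 1, f = 1 ✓
  x1=0, x2=0, x3=1, x4=1: formula gives 1, f = 1 ✓
  …and likewise for the remaining 12 rows.
All 16 rows match — the expression computes f exactly.

Yes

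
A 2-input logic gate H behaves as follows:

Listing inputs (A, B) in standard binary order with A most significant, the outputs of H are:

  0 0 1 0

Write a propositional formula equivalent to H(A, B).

Only row (1,0) gives 1. That row's minterm A·¬B is H directly.

H(A, B) = A and not B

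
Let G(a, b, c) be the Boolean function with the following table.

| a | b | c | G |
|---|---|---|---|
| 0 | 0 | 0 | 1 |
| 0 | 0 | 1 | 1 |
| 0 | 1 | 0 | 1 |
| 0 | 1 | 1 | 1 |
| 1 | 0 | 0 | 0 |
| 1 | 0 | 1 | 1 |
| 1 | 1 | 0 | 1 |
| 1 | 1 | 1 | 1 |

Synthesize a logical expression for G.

G is 0 on exactly one input, (1,0,0), whose minterm is a·¬b·¬c. So G is the negation of that single conjunction.

G(a, b, c) = ~((a & ~b) & ~c)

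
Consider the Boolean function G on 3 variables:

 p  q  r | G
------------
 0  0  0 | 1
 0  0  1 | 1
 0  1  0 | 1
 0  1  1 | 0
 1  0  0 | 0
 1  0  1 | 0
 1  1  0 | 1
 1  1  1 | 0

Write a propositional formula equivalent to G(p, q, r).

G(p, q, r) = ((((p' · q') · r') + ((p' · q') · r)) + ((p' · q) · r')) + ((p · q) · r')

G=1 on 4 inputs: (0,0,0), (0,0,1), (0,1,0), (1,1,0). Reading each as a conjunction of literals (¬p·¬q·¬r, ¬p·¬q·r, ¬p·q·¬r, p·q·¬r) and taking the OR gives the canonical DNF.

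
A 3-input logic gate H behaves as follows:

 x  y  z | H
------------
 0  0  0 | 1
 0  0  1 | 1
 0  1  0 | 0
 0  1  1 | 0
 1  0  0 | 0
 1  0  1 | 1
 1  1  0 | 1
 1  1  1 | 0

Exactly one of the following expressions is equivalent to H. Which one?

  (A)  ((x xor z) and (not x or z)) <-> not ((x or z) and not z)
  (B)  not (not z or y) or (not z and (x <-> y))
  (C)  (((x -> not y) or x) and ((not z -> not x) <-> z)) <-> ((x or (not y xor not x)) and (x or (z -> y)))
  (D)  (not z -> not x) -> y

B

(A): at (0,0,0) it gives 0, but H = 1 — eliminated.
(C): at (0,0,1) it gives 0, but H = 1 — eliminated.
(D): at (0,0,0) it gives 0, but H = 1 — eliminated.
Only (B) survives; checking it on all 8 rows confirms it matches H.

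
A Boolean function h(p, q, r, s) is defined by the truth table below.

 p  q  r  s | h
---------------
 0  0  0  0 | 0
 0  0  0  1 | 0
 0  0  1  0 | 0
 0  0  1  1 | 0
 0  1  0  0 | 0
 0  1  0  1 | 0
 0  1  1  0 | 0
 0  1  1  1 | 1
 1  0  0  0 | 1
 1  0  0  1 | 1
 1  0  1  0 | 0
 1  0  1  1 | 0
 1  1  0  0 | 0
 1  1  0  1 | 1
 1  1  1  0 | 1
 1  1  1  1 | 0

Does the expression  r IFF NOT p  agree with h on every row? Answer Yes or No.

No

Test each input against both h and the formula:
  p=0, q=0, r=0, s=0: formula gives 0, h = 0 ✓
  p=0, q=0, r=0, s=1: formula gives 0, h = 0 ✓
  p=0, q=0, r=1, s=0: formula gives 1, but h = 0 ✗
Row (0,0,1,0) is a counterexample, so the formula is not equivalent to h.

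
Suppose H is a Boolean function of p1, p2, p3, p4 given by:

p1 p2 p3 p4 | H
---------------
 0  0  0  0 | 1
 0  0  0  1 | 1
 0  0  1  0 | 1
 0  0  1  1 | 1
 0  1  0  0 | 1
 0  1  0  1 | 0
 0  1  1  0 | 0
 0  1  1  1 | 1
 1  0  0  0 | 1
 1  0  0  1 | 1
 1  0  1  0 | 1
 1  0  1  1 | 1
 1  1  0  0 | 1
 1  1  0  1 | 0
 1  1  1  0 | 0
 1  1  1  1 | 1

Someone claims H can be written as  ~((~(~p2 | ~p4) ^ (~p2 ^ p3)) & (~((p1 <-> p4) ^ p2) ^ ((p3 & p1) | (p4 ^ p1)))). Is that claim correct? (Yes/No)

Yes

Test each input against both H and the formula:
  p1=0, p2=0, p3=0, p4=0: formula gives 1, H = 1 ✓
  p1=0, p2=0, p3=0, p4=1: formula gives 1, H = 1 ✓
  p1=0, p2=0, p3=1, p4=0: formula gives 1, H = 1 ✓
  p1=0, p2=0, p3=1, p4=1: formula gives 1, H = 1 ✓
  … (the remaining 12 rows also agree.)
All 16 rows match — the expression computes H exactly.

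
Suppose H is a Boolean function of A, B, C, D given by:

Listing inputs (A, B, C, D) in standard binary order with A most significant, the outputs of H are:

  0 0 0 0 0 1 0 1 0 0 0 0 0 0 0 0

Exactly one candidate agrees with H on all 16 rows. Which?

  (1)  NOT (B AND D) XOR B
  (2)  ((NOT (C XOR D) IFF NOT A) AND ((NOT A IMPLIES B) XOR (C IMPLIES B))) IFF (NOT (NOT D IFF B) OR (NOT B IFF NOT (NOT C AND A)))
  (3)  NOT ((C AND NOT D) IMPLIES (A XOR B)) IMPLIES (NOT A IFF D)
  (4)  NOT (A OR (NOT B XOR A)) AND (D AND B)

(1): at (0,0,0,0) it gives 1, but H = 0 — eliminated.
(2): at (0,0,0,0) it gives 1, but H = 0 — eliminated.
(3): at (0,0,0,0) it gives 1, but H = 0 — eliminated.
Only (4) survives; checking it on all 16 rows confirms it matches H.

4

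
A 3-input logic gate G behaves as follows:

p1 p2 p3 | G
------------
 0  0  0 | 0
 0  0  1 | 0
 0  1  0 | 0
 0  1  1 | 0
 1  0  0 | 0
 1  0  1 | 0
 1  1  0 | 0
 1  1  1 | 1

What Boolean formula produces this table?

The output is 1 only when every input is 1 — the AND of all inputs.

G(p1, p2, p3) = (p1 ∧ p2) ∧ p3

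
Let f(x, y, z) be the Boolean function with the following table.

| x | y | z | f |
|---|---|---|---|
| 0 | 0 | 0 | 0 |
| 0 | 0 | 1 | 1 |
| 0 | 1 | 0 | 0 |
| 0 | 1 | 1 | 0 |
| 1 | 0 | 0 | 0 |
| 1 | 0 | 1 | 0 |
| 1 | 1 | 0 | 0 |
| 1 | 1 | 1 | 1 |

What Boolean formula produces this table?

f(x, y, z) = ((x' · y') · z) + ((x · y) · z)

The 1-rows are (0,0,1), (1,1,1). Each contributes one minterm — ¬x·¬y·z; x·y·z — and their disjunction is a sum-of-products form of f.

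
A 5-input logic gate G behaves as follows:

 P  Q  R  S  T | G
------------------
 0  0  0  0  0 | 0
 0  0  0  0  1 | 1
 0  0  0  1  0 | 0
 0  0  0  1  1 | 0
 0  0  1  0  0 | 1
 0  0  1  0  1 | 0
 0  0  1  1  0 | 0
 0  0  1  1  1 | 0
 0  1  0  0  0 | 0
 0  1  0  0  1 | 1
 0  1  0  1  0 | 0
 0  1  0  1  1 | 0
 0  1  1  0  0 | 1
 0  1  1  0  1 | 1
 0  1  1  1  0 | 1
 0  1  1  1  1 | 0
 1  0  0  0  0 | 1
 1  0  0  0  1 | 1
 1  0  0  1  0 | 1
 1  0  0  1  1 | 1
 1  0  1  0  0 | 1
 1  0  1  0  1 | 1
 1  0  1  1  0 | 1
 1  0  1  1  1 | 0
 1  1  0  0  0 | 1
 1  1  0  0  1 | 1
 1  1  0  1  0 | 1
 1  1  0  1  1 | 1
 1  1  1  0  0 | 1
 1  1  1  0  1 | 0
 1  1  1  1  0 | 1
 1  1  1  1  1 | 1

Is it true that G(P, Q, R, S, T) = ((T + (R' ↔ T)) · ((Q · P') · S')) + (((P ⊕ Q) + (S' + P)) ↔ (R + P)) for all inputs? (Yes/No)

Check the formula against G row by row:
  P=0, Q=0, R=0, S=0, T=0: formula gives 0, G = 0 ✓
  P=0, Q=0, R=0, S=0, T=1: formula gives 0, but G = 1 ✗
Row (0,0,0,0,1) is a counterexample, so the formula is not equivalent to G.

No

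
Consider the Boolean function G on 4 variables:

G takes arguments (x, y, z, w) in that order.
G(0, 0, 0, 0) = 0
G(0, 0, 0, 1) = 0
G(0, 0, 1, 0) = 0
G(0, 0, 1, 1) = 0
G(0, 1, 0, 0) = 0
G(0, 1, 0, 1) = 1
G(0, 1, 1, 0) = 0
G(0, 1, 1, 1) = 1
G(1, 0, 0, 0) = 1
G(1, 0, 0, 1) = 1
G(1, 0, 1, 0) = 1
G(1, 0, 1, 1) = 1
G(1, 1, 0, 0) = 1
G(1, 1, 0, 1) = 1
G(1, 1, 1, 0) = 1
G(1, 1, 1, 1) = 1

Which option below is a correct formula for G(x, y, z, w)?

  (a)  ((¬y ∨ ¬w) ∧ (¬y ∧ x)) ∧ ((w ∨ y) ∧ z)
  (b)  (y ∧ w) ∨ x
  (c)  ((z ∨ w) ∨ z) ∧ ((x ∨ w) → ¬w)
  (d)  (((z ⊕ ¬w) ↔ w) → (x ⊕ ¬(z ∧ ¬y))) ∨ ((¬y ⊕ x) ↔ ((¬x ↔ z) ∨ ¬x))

(a) fails at (0,1,0,1): the formula yields 0, G is 1.
(c) fails at (0,0,1,0): the formula yields 1, G is 0.
(d) fails at (0,0,0,0): the formula yields 1, G is 0.
Only (b) survives; checking it on all 16 rows confirms it matches G.

b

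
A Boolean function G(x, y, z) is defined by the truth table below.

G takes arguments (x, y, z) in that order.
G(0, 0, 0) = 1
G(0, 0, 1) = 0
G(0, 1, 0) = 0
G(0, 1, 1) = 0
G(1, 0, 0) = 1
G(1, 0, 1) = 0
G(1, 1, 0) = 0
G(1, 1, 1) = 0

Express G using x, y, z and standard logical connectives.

The 1-rows are (0,0,0), (1,0,0). Each contributes one minterm — ¬x·¬y·¬z; x·¬y·¬z — and their disjunction is a sum-of-products form of G.

G(x, y, z) = ((x' · y') · z') + ((x · y') · z')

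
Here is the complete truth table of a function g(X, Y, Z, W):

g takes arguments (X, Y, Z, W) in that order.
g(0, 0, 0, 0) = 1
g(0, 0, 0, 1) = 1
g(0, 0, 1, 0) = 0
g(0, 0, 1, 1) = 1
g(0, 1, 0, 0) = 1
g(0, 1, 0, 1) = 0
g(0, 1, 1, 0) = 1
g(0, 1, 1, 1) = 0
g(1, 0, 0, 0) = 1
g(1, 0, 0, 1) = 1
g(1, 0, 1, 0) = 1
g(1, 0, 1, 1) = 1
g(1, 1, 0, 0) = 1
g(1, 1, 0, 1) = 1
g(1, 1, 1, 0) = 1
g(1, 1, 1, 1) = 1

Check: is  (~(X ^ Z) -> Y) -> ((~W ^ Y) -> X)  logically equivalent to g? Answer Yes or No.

Check the formula against g row by row:
  X=0, Y=0, Z=0, W=0: formula gives 1, g = 1 ✓
  X=0, Y=0, Z=0, W=1: formula gives 1, g = 1 ✓
  X=0, Y=0, Z=1, W=0: formula gives 0, g = 0 ✓
  X=0, Y=0, Z=1, W=1: formula gives 1, g = 1 ✓
  …and likewise for the remaining 12 rows.
No disagreement on any input; they are logically equivalent.

Yes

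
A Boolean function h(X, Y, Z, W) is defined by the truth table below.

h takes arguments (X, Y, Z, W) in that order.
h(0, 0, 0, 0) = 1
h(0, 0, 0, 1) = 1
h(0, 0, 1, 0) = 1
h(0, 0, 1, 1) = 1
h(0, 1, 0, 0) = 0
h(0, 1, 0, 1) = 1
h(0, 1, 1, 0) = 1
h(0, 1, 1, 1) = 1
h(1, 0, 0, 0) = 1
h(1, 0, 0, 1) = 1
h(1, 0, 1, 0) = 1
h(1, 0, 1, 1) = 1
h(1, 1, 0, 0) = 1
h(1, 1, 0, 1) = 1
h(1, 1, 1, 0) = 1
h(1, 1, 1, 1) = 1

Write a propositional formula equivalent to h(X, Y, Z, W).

h(X, Y, Z, W) = not (((not X and Y) and not Z) and not W)

Only row (0,1,0,0) gives 0. So h is 1 everywhere except there — the complement of the minterm ¬X·Y·¬Z·¬W.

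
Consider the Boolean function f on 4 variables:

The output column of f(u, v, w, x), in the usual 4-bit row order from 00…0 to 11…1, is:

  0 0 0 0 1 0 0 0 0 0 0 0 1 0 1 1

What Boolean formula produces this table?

f(u, v, w, x) = (((((NOT u AND v) AND NOT w) AND NOT x) OR (((u AND v) AND NOT w) AND NOT x)) OR (((u AND v) AND w) AND NOT x)) OR (((u AND v) AND w) AND x)

f=1 on 4 inputs: (0,1,0,0), (1,1,0,0), (1,1,1,0), (1,1,1,1). Reading each as a conjunction of literals (¬u·v·¬w·¬x, u·v·¬w·¬x, u·v·w·¬x, u·v·w·x) and taking the OR gives the canonical DNF.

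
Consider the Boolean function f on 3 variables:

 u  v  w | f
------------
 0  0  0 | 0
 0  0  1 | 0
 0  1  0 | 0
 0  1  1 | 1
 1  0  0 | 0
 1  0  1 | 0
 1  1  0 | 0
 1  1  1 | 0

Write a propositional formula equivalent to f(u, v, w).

f(u, v, w) = (~u & v) & w

Only row (0,1,1) gives 1. That row's minterm ¬u·v·w is f directly.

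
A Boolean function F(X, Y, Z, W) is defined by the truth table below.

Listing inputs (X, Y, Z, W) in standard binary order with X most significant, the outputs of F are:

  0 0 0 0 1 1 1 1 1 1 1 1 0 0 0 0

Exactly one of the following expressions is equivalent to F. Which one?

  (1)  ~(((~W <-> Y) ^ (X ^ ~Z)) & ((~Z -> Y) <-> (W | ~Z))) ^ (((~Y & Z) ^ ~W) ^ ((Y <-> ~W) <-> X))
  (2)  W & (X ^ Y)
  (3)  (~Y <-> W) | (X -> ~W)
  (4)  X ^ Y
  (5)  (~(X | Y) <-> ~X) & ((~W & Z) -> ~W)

(1) fails at (0,0,0,0): the formula yields 1, F is 0.
(2) fails at (0,1,0,0): the formula yields 0, F is 1.
(3) fails at (0,0,0,0): the formula yields 1, F is 0.
(5) fails at (0,0,0,0): the formula yields 1, F is 0.
Only (4) survives; checking it on all 16 rows confirms it matches F.

4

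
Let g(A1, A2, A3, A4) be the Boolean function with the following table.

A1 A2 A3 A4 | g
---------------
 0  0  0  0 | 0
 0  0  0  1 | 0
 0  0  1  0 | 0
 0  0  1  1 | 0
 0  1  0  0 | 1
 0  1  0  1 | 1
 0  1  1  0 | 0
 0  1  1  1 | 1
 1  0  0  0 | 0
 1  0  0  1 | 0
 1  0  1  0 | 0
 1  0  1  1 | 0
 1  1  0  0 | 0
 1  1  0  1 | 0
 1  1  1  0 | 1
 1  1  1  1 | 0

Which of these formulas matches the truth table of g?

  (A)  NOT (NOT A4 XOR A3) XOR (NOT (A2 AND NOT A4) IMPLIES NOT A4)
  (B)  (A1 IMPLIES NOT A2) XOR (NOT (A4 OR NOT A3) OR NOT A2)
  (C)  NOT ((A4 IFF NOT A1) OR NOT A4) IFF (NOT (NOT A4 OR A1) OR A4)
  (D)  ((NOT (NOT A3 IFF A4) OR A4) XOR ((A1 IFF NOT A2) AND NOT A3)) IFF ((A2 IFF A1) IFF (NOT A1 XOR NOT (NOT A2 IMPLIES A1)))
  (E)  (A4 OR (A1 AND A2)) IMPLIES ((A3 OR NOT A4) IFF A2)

(A) disagrees with g on (0,0,0,0) (formula → 1, table → 0); rule it out.
(C) disagrees with g on (0,0,0,0) (formula → 1, table → 0); rule it out.
(D) disagrees with g on (0,0,1,0) (formula → 1, table → 0); rule it out.
(E) disagrees with g on (0,0,0,0) (formula → 1, table → 0); rule it out.
Only (B) survives; checking it on all 16 rows confirms it matches g.

B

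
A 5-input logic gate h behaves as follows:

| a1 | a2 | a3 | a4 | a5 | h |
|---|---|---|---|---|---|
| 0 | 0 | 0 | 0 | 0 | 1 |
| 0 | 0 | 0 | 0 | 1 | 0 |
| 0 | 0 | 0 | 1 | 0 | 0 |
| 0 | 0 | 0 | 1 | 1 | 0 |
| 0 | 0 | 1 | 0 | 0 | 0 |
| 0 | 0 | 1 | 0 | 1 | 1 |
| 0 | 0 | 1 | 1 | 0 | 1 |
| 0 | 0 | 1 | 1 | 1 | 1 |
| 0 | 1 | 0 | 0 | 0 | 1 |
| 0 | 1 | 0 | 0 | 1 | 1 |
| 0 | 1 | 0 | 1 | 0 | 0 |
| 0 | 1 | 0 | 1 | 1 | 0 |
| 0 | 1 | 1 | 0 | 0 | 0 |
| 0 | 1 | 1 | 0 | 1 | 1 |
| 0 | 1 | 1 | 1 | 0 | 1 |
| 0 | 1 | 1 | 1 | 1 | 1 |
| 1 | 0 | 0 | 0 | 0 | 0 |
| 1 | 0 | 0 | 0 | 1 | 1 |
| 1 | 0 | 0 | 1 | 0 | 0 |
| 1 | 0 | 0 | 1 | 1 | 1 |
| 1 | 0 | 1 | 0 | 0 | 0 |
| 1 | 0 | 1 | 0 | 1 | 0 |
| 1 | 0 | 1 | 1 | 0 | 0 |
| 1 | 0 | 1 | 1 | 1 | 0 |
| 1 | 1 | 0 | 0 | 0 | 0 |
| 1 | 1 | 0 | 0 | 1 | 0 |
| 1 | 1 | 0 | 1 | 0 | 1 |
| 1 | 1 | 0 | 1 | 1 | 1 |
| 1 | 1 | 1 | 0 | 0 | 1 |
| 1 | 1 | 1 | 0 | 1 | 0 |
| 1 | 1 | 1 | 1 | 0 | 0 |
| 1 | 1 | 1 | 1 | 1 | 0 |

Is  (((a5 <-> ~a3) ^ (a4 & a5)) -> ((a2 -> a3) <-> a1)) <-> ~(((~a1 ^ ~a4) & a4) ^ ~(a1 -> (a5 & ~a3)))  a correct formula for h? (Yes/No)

Evaluate (((a5 <-> ~a3) ^ (a4 & a5)) -> ((a2 -> a3) <-> a1)) <-> ~(((~a1 ^ ~a4) & a4) ^ ~(a1 -> (a5 & ~a3))) on each row and compare to h:
  a1=0, a2=0, a3=0, a4=0, a5=0: formula gives 1, h = 1 ✓
  a1=0, a2=0, a3=0, a4=0, a5=1: formula gives 0, h = 0 ✓
  a1=0, a2=0, a3=0, a4=1, a5=0: formula gives 0, h = 0 ✓
  a1=0, a2=0, a3=0, a4=1, a5=1: formula gives 0, h = 0 ✓
  …
  a1=1, a2=1, a3=0, a4=1, a5=0: formula gives 0, but h = 1 ✗
Row (1,1,0,1,0) is a counterexample, so the formula is not equivalent to h.

No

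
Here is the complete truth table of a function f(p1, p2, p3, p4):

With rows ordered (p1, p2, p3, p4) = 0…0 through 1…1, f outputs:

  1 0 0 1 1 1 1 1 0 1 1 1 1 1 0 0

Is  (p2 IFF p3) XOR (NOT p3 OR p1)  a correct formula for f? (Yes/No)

Evaluate (p2 IFF p3) XOR (NOT p3 OR p1) on each row and compare to f:
  p1=0, p2=0, p3=0, p4=0: formula gives 0, but f = 1 ✗
Row (0,0,0,0) is a counterexample, so the formula is not equivalent to f.

No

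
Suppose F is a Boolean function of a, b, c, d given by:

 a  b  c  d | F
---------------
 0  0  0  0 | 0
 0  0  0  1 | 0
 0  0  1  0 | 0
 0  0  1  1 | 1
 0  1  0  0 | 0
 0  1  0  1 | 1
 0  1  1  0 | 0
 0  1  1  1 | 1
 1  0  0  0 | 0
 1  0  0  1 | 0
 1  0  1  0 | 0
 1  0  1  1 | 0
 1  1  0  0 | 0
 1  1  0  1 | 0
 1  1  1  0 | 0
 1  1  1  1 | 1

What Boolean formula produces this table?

The 1-rows are (0,0,1,1), (0,1,0,1), (0,1,1,1), (1,1,1,1). Each contributes one minterm — ¬a·¬b·c·d; ¬a·b·¬c·d; ¬a·b·c·d; a·b·c·d — and their disjunction is a sum-of-products form of F.

F(a, b, c, d) = (((((¬a ∧ ¬b) ∧ c) ∧ d) ∨ (((¬a ∧ b) ∧ ¬c) ∧ d)) ∨ (((¬a ∧ b) ∧ c) ∧ d)) ∨ (((a ∧ b) ∧ c) ∧ d)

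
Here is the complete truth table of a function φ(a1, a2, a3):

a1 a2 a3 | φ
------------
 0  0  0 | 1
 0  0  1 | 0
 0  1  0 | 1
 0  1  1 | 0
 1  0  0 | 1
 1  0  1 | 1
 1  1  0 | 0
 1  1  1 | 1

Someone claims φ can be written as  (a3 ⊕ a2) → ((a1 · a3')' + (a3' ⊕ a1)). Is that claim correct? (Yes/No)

Evaluate (a3 ⊕ a2) → ((a1 · a3')' + (a3' ⊕ a1)) on each row and compare to φ:
  a1=0, a2=0, a3=0: formula gives 1, φ = 1 ✓
  a1=0, a2=0, a3=1: formula gives 1, but φ = 0 ✗
Since they disagree at (0,0,1), the expression is not a correct formula for φ.

No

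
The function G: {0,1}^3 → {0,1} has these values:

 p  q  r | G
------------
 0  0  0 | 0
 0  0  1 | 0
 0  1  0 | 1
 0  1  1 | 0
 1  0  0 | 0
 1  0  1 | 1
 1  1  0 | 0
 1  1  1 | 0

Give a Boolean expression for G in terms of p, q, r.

G(p, q, r) = ((p' · q) · r') + ((p · q') · r)

G=1 on 2 inputs: (0,1,0), (1,0,1). Reading each as a conjunction of literals (¬p·q·¬r, p·¬q·r) and taking the OR gives the canonical DNF.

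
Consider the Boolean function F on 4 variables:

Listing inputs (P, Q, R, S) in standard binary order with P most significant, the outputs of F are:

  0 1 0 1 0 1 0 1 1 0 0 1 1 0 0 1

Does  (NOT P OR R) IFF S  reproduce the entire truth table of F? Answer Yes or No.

Yes

Evaluate (NOT P OR R) IFF S on each row and compare to F:
  P=0, Q=0, R=0, S=0: formula gives 0, F = 0 ✓
  P=0, Q=0, R=0, S=1: formula gives 1, F = 1 ✓
  P=0, Q=0, R=1, S=0: formula gives 0, F = 0 ✓
  P=0, Q=0, R=1, S=1: formula gives 1, F = 1 ✓
  … (the remaining 12 rows also agree.)
No disagreement on any input; they are logically equivalent.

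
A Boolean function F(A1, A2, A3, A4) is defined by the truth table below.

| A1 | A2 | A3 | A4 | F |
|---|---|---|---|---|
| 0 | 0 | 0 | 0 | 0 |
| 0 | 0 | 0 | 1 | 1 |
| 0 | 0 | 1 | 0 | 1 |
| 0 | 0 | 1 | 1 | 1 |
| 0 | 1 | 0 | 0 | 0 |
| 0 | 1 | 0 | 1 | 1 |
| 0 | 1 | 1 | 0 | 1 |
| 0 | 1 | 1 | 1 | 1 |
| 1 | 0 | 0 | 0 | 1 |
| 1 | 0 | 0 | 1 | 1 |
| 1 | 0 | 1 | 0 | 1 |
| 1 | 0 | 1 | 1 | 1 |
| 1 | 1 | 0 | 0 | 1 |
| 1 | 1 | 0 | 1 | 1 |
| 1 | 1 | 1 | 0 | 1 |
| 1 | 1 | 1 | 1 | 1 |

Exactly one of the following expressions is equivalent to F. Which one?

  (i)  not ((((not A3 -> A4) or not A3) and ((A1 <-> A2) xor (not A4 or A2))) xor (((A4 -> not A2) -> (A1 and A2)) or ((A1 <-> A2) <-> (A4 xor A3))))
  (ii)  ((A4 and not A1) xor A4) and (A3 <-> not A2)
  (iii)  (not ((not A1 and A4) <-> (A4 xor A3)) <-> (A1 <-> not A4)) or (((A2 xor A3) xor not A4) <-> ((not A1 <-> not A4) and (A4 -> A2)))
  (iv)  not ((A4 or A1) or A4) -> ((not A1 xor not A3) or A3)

iv

(i) disagrees with F on (0,0,0,0) (formula → 1, table → 0); rule it out.
(ii) disagrees with F on (0,0,0,1) (formula → 0, table → 1); rule it out.
(iii) disagrees with F on (0,0,0,0) (formula → 1, table → 0); rule it out.
That leaves (iv). Evaluating it on every row reproduces the table of F exactly.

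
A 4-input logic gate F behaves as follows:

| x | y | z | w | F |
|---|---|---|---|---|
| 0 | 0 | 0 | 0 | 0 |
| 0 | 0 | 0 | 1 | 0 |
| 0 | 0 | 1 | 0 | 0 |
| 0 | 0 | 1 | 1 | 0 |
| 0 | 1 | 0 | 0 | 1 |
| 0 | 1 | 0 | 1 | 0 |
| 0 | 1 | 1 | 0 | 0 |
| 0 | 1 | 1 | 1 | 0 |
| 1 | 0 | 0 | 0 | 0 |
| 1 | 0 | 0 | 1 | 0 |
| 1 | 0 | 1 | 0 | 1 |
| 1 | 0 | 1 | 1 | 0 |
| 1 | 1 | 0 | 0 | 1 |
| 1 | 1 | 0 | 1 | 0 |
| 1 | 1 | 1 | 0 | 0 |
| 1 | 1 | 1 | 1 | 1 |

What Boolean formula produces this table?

F(x, y, z, w) = (((((¬x ∧ y) ∧ ¬z) ∧ ¬w) ∨ (((x ∧ ¬y) ∧ z) ∧ ¬w)) ∨ (((x ∧ y) ∧ ¬z) ∧ ¬w)) ∨ (((x ∧ y) ∧ z) ∧ w)

The 1-rows are (0,1,0,0), (1,0,1,0), (1,1,0,0), (1,1,1,1). Each contributes one minterm — ¬x·y·¬z·¬w; x·¬y·z·¬w; x·y·¬z·¬w; x·y·z·w — and their disjunction is a sum-of-products form of F.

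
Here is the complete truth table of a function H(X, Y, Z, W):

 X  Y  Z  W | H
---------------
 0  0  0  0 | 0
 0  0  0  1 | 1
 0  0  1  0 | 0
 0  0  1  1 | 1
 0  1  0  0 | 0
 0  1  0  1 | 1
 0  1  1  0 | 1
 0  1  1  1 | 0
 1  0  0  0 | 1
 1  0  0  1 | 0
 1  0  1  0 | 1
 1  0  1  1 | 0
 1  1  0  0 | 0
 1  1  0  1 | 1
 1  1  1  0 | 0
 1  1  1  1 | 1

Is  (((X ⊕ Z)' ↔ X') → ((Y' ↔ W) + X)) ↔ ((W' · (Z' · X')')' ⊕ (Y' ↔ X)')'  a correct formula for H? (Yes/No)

Yes

Test each input against both H and the formula:
  X=0, Y=0, Z=0, W=0: formula gives 0, H = 0 ✓
  X=0, Y=0, Z=0, W=1: formula gives 1, H = 1 ✓
  X=0, Y=0, Z=1, W=0: formula gives 0, H = 0 ✓
  X=0, Y=0, Z=1, W=1: formula gives 1, H = 1 ✓
  … (the remaining 12 rows also agree.)
All 16 rows match — the expression computes H exactly.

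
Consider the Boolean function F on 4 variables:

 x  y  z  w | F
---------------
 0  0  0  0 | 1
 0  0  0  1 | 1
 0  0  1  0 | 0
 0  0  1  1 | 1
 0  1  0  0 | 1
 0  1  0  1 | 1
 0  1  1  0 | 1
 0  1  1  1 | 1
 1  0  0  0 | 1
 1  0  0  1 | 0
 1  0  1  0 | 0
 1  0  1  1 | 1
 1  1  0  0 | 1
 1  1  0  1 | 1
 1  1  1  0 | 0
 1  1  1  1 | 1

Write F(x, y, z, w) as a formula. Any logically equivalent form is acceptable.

There are just 4 zero rows: (0,0,1,0), (1,0,0,1), (1,0,1,0), (1,1,1,0). Their minterms are ¬x·¬y·z·¬w, x·¬y·¬z·w, x·¬y·z·¬w, x·y·z·¬w; the OR of those covers precisely the 0-outputs, and negating it yields F.

F(x, y, z, w) = ¬((((((¬x ∧ ¬y) ∧ z) ∧ ¬w) ∨ (((x ∧ ¬y) ∧ ¬z) ∧ w)) ∨ (((x ∧ ¬y) ∧ z) ∧ ¬w)) ∨ (((x ∧ y) ∧ z) ∧ ¬w))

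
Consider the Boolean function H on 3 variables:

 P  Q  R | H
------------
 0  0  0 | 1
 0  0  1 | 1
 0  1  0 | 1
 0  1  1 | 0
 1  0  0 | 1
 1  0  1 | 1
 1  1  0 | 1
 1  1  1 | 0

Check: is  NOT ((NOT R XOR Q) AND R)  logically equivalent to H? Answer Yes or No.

Yes

Evaluate NOT ((NOT R XOR Q) AND R) on each row and compare to H:
  P=0, Q=0, R=0: formula gives 1, H = 1 ✓
  P=0, Q=0, R=1: formula gives 1, H = 1 ✓
  P=0, Q=1, R=0: formula gives 1, H = 1 ✓
  P=0, Q=1, R=1: formula gives 0, H = 0 ✓
  P=1, Q=0, R=0: formula gives 1, H = 1 ✓
  … (the remaining 3 rows also agree.)
Every row agrees, so the formula is equivalent.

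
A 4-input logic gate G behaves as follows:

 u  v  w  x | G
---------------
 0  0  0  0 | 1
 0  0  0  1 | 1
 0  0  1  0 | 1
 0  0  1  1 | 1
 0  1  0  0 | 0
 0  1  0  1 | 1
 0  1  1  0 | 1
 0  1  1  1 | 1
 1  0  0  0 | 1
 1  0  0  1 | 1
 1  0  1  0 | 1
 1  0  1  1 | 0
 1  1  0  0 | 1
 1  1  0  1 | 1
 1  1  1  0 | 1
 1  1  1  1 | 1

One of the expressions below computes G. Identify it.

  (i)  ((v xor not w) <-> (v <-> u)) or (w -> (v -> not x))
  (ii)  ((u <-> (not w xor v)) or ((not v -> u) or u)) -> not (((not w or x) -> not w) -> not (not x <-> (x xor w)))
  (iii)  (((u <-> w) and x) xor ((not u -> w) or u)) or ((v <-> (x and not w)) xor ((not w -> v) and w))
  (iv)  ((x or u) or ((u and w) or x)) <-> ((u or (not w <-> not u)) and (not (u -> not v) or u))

(i): at (0,1,0,0) it gives 1, but G = 0 — eliminated.
(ii): at (0,0,1,1) it gives 0, but G = 1 — eliminated.
(iv): at (0,0,0,1) it gives 0, but G = 1 — eliminated.
Only (iii) survives; checking it on all 16 rows confirms it matches G.

iii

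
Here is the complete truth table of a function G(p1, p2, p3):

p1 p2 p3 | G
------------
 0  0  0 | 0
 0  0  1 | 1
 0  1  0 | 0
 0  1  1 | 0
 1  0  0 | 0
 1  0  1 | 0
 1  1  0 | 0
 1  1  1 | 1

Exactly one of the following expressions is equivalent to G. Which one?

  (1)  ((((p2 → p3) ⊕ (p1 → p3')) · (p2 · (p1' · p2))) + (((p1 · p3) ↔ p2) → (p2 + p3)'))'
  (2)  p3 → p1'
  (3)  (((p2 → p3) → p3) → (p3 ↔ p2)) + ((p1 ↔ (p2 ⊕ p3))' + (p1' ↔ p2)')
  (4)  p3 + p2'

1

(2) fails at (0,0,0): the formula yields 1, G is 0.
(3) fails at (0,0,0): the formula yields 1, G is 0.
(4) fails at (0,0,0): the formula yields 1, G is 0.
(1) is the remaining candidate, and it agrees with G on all 8 inputs.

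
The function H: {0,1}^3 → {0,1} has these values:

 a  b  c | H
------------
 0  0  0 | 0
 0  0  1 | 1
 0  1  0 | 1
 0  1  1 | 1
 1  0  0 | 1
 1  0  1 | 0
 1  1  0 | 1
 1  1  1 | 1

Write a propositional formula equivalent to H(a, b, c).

H(a, b, c) = (((a' · b') · c') + ((a · b') · c))'

There are just 2 zero rows: (0,0,0), (1,0,1). Their minterms are ¬a·¬b·¬c, a·¬b·c; the OR of those covers precisely the 0-outputs, and negating it yields H.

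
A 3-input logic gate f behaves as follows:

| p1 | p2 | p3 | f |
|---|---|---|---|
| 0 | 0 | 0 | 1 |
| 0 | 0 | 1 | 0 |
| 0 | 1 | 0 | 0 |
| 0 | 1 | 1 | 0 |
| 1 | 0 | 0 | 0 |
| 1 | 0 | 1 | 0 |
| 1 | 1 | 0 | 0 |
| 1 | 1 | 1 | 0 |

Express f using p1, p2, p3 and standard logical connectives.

The output is 1 only when every input is 0 — NOR of all inputs.

f(p1, p2, p3) = ¬((p1 ∨ p2) ∨ p3)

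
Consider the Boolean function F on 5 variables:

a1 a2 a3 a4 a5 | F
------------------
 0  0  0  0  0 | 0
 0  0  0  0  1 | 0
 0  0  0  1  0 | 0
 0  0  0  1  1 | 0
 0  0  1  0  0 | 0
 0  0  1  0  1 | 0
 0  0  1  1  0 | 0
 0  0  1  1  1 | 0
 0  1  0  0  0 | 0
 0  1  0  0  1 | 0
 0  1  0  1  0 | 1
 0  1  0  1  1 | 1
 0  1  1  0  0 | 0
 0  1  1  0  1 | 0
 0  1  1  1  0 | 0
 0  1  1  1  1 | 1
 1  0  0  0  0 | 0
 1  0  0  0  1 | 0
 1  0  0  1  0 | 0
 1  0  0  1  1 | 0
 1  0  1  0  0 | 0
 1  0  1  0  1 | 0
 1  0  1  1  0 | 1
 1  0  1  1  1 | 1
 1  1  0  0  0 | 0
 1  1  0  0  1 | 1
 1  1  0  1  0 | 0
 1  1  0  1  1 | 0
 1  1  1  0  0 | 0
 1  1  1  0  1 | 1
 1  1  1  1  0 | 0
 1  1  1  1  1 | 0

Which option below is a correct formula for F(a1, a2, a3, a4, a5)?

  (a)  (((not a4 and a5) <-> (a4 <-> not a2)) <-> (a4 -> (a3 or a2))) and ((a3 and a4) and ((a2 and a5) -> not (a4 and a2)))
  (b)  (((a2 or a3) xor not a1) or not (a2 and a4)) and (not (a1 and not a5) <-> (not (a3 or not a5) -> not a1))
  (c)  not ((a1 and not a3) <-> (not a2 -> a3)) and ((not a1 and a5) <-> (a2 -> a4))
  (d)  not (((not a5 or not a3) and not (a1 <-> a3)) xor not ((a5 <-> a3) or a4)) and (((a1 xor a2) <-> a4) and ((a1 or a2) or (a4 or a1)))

(a) disagrees with F on (0,1,0,1,0) (formula → 0, table → 1); rule it out.
(b) disagrees with F on (0,0,0,0,0) (formula → 1, table → 0); rule it out.
(c) disagrees with F on (0,0,1,0,1) (formula → 1, table → 0); rule it out.
(d) is the remaining candidate, and it agrees with F on all 32 inputs.

d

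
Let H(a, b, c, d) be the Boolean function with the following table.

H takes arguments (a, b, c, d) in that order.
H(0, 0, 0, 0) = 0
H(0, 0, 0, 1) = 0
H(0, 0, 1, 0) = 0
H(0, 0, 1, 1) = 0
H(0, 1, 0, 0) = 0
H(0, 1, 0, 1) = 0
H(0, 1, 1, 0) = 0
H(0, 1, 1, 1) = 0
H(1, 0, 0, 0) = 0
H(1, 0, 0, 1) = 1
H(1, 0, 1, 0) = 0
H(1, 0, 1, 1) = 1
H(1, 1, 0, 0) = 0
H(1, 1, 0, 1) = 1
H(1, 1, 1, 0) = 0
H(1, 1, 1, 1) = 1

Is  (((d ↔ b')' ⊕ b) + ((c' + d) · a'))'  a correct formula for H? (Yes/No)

Evaluate (((d ↔ b')' ⊕ b) + ((c' + d) · a'))' on each row and compare to H:
  a=0, b=0, c=0, d=0: formula gives 0, H = 0 ✓
  a=0, b=0, c=0, d=1: formula gives 0, H = 0 ✓
  a=0, b=0, c=1, d=0: formula gives 0, H = 0 ✓
  a=0, b=0, c=1, d=1: formula gives 0, H = 0 ✓
  …and likewise for the remaining 12 rows.
All 16 rows match — the expression computes H exactly.

Yes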